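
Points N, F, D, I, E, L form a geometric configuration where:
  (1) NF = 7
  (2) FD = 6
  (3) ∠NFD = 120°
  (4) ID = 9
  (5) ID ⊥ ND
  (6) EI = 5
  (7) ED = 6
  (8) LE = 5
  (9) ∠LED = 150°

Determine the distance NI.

Step 1: By the law of cosines on triangle DFN: DN² = 6² + 7² − 2·6·7·cos(120°) = 127, so DN = √127.
Step 2: By the law of cosines on triangle NDI: NI² = √127² + 9² − 2·√127·9·cos(90°) = 208, so NI = 4·√13.

Therefore, the length of NI = 4·√13.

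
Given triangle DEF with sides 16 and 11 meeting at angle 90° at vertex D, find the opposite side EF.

By the law of cosines: EF^2 = DE^2 + DF^2 - 2*DE*DF*cos(D)
EF^2 = 16^2 + 11^2 - 2*16*11*cos(90°)
EF^2 = 256 + 121 - 352*(0)
EF^2 = 377
EF = sqrt(377)

sqrt(377)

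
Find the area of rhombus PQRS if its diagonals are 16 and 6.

The diagonals of a rhombus divide it into four right triangles.
Each triangle has legs 16/ 2 = 8 and 6/2 = 3, so each has area (1/2)*8*3 = 12.
Four such triangles give total area = (d1 * d2) / 2 = 48.

48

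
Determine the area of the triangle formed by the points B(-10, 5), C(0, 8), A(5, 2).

Shoelace: Area = (1/2)|-10(8-2) + 0(2-5) + 5(5-8)| = (1/2)(75) = 75/2

75/2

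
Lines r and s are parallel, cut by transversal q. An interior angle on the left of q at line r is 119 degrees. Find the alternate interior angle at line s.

Alternate interior angles formed by parallel lines and a transversal are equal.
The given angle is 119 degrees.
The alternate interior angle = 119 degrees.

119 degrees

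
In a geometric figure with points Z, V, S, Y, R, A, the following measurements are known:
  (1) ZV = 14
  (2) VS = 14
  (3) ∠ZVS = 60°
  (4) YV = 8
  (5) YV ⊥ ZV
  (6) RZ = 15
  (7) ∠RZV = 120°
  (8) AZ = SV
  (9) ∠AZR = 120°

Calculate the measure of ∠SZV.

Step 1: By the law of cosines on triangle ZVS: ZS² = 14² + 14² − 2·14·14·cos(60°) = 196, so ZS = 14.
Step 2: By the inverse law of cosines on triangle SZV: cos(∠SZV) = (14² + 14² − 14²) / (2·14·14) = 196/392 = 0.5, so ∠SZV = 60°.

Therefore, the measure of angle ∠SZV = 60°.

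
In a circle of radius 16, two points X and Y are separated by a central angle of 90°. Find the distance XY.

Drop a perpendicular from the center to the chord, bisecting both the chord and the central angle.
Each half-chord = r sin(θ/2) = 16 sin(45°).
The full chord = 2 × 16 × sin(45°) = 16*sqrt(2).

16*sqrt(2)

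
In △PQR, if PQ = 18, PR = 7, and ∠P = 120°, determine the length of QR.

When two sides and the included angle are known, the law of cosines gives the third side.
c^2 = a^2 + b^2 - 2ab cos(C) generalizes the Pythagorean theorem to non-right triangles.
Here: QR^2 = 324 + 49 - 252*(-1/2) = 499
QR = sqrt(499)

sqrt(499)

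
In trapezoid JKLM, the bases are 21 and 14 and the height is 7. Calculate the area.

Area = (21 + 14) * 7 / 2 = 245 / 2 = 245/2

245/2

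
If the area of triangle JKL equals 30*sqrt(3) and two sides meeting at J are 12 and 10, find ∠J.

Area = (1/2) * a * b * sin(C)
sin(C) = 2 * Area / (a * b)
sin(C) = 2 * 30*sqrt(3) / (12 * 10)
sin(C) = sqrt(3)/2
C = arcsin(sqrt(3)/2) = 60°
Since sin(180° - C) = sin(C), the obtuse angle 120° gives the same area, so C = 60° or C = 120°.

60° or 120°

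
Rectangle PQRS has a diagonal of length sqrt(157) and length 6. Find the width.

Using the Pythagorean theorem: d^2 = a^2 + b^2
b^2 = d^2 - a^2
b^2 = 157 - 36
b^2 = 121
b = sqrt(121) = 11

11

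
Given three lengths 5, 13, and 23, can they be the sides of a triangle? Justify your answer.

Check the triangle inequality: 5 + 13 = 18 ≤ 23.
Since the sum of two sides does not exceed the third, no triangle can be formed.

No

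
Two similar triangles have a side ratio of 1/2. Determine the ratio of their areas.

Area scales with the square of linear dimensions. If every length is multiplied by 1/2, then the area is multiplied by (1/2)^2 = 1/4.
The area ratio is 1:4.

1:4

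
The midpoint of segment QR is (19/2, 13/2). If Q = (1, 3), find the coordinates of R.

Using the midpoint formula: M = ((x1 + x2)/2, (y1 + y2)/2)
We know M = (19/2, 13/2) and Q = (1, 3)
For x: 19/2 = (1 + x2)/2, so x2 = 2*19/2 - 1 = 18
For y: 13/2 = (3 + y2)/2, so y2 = 2*13/2 - 3 = 10
R = (18, 10)

(18, 10)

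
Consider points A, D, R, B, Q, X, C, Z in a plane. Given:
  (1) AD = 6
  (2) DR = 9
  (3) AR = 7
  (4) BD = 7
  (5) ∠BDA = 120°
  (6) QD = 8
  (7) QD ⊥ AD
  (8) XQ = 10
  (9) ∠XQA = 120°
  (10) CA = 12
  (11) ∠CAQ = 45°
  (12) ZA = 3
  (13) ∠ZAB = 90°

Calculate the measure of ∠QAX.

Step 1: By the law of cosines on triangle ADQ: AQ² = 6² + 8² − 2·6·8·cos(90°) = 100, so AQ = 10.
Step 2: By the law of cosines on triangle AQX: AX² = 10² + 10² − 2·10·10·cos(120°) = 300, so AX = 10·√3.
Step 3: By the inverse law of cosines on triangle QAX: cos(∠QAX) = (10² + (10·√3)² − 10²) / (2·10·10·√3) = 300/346.41 = 0.866, so ∠QAX = 30°.

Therefore, the measure of angle ∠QAX = 30°.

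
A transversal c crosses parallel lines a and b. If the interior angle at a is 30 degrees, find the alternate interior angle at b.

Alternate interior angles formed by parallel lines and a transversal are equal.
The given angle is 30 degrees.
The alternate interior angle = 30 degrees.

30 degrees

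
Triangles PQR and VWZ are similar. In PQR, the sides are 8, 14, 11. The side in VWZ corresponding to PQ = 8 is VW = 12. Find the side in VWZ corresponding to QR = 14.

k = 12/8 = 3/2. WZ = 3/2 * 14 = 21.

21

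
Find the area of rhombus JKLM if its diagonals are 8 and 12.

Area of a rhombus = (d1 * d2) / 2
Area = (8 * 12) / 2
Area = 96 / 2
Area = 48

48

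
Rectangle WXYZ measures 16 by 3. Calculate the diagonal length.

d = sqrt(16^2 + 3^2) = sqrt(265)

sqrt(265)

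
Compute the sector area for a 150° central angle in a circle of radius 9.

Sector area = πr² × θ/360
= π × 9² × 5/12
= π × 81 × 5/12
= 135*pi/4

135*pi/4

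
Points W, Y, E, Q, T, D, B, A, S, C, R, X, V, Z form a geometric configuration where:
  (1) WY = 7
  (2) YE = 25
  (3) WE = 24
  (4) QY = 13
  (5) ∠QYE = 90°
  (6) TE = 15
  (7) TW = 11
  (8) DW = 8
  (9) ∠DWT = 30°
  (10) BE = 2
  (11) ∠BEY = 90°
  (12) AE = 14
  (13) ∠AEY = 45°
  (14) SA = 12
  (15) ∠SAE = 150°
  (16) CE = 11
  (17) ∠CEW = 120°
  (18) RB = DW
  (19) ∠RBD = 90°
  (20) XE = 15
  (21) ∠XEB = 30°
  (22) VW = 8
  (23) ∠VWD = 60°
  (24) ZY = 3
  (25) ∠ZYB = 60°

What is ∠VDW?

Step 1: By the law of cosines on triangle DWV: DV² = 8² + 8² − 2·8·8·cos(60°) = 64, so DV = 8.
Step 2: By the inverse law of cosines on triangle VDW: cos(∠VDW) = (8² + 8² − 8²) / (2·8·8) = 64/128 = 0.5, so ∠VDW = 60°.

Therefore, the measure of angle ∠VDW = 60°.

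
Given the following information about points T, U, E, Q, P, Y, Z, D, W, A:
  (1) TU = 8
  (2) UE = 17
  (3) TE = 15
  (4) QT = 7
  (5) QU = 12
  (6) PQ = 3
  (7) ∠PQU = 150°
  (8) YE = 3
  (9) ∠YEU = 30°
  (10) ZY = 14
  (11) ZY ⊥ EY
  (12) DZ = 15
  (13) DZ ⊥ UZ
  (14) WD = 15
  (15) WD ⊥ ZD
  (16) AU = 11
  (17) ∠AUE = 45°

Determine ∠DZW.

Step 1: By the law of cosines on triangle ZDW: ZW² = 15² + 15² − 2·15·15·cos(90°) = 450, so ZW = 15·√2.
Step 2: By the inverse law of cosines on triangle DZW: cos(∠DZW) = (15² + (15·√2)² − 15²) / (2·15·15·√2) = 450/636.4 = 0.7071, so ∠DZW = 45°.

Therefore, the measure of angle ∠DZW = 45°.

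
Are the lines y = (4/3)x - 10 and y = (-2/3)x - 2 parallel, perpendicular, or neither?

Slope of line 1: m1 = 4/3
Slope of line 2: m2 = -2/3
m1 != m2 (4/3 != -2/3), so not parallel.
m1 * m2 = (4/3) * (-2/3) = -8/9 != -1, so not perpendicular.
The lines are neither parallel nor perpendicular.

Neither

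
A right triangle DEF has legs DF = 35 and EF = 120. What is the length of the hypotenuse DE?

DE = sqrt(35^2 + 120^2) = sqrt(15625) = 125

125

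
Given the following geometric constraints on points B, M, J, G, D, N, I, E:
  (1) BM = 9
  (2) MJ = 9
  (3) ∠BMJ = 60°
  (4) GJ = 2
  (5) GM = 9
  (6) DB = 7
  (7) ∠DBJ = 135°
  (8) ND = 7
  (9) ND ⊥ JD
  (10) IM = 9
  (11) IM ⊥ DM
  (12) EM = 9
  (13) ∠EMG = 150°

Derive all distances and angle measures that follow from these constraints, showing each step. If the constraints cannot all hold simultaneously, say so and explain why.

The constraints are consistent.

Step 1: From BM = 9, MJ = 9, and ∠BMJ = 60°, by the law of cosines:
  BJ² = BM² + MJ² - 2·BM·MJ·cos(60°) = 81 + 81 - 81 = 81
  BJ = 9

Step 2: From GM = 9, ME = 9, and ∠GME = 150°, by the law of cosines:
  GE² = GM² + ME² - 2·GM·ME·cos(150°) = 81 + 81 + 140.3 = 302.3
  GE ≈ 17.39

Step 3: From MG = 9, MJ = 9, GJ = 2, by the inverse law of cosines:
  cos(∠GMJ) = (MG² + MJ² - GJ²) / (2·MG·MJ)
  ∠GMJ = 12.76°

Step 4: From JG = 2, JM = 9, GM = 9, by the inverse law of cosines:
  cos(∠GJM) = (JG² + JM² - GM²) / (2·JG·JM)
  ∠GJM = 83.62°

Step 5: From GJ = 2, GM = 9, JM = 9, by the inverse law of cosines:
  cos(∠JGM) = (GJ² + GM² - JM²) / (2·GJ·GM)
  ∠JGM = 83.62°

Step 6: From JB = 9, BD = 7, and ∠JBD = 135°, by the law of cosines:
  JD² = JB² + BD² - 2·JB·BD·cos(135°) = 81 + 49 + 89.1 = 219.1
  JD ≈ 14.8

Step 7: From BJ = 9, BM = 9, JM = 9, by the inverse law of cosines:
  cos(∠JBM) = (BJ² + BM² - JM²) / (2·BJ·BM)
  ∠JBM = 60°

Step 8: From JB = 9, JM = 9, BM = 9, by the inverse law of cosines:
  cos(∠BJM) = (JB² + JM² - BM²) / (2·JB·JM)
  ∠BJM = 60°

Step 9: From GE = 17.39, GM = 9, EM = 9, by the inverse law of cosines:
  cos(∠EGM) = (GE² + GM² - EM²) / (2·GE·GM)
  ∠EGM = 15°

Step 10: From EG = 17.39, EM = 9, GM = 9, by the inverse law of cosines:
  cos(∠GEM) = (EG² + EM² - GM²) / (2·EG·EM)
  ∠GEM = 15°

Step 11: From JD = 14.8, DN = 7, and ∠JDN = 90°, by the law of cosines:
  JN² = JD² + DN² - 2·JD·DN·cos(90°) = 219.1 + 49 - 0 = 268.1
  JN ≈ 16.37

Step 12: From JB = 9, JD = 14.8, BD = 7, by the inverse law of cosines:
  cos(∠BJD) = (JB² + JD² - BD²) / (2·JB·JD)
  ∠BJD = 19.54°

Step 13: From DB = 7, DJ = 14.8, BJ = 9, by the inverse law of cosines:
  cos(∠BDJ) = (DB² + DJ² - BJ²) / (2·DB·DJ)
  ∠BDJ = 25.46°

Step 14: From JD = 14.8, JN = 16.37, DN = 7, by the inverse law of cosines:
  cos(∠DJN) = (JD² + JN² - DN²) / (2·JD·JN)
  ∠DJN = 25.31°

Step 15: From ND = 7, NJ = 16.37, DJ = 14.8, by the inverse law of cosines:
  cos(∠DNJ) = (ND² + NJ² - DJ²) / (2·ND·NJ)
  ∠DNJ = 64.69°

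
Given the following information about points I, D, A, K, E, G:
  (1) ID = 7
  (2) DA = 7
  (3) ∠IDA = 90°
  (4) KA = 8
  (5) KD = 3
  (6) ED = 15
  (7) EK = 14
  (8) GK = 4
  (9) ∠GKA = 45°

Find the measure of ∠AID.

Step 1: By the law of cosines on triangle IDA: IA² = 7² + 7² − 2·7·7·cos(90°) = 98, so IA = 7·√2.
Step 2: By the inverse law of cosines on triangle AID: cos(∠AID) = ((7·√2)² + 7² − 7²) / (2·7·√2·7) = 98/138.59 = 0.7071, so ∠AID = 45°.

Therefore, the measure of angle ∠AID = 45°.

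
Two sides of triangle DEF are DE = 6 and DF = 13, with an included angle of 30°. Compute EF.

When two sides and the included angle are known, the law of cosines gives the third side.
c^2 = a^2 + b^2 - 2ab cos(C) generalizes the Pythagorean theorem to non-right triangles.
Here: EF^2 = 36 + 169 - 156*(sqrt(3)/2) = 205 - 78*sqrt(3)
EF = sqrt(205 - 78*sqrt(3))

sqrt(205 - 78*sqrt(3))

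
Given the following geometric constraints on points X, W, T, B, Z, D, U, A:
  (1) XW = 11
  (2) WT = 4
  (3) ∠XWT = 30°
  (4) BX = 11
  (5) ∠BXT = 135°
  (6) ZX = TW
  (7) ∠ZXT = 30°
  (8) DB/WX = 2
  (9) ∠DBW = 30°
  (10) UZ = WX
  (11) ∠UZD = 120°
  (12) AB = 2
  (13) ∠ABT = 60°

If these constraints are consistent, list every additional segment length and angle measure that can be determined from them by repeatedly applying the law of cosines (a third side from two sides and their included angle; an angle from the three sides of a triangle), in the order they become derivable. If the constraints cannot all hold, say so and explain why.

The constraints are consistent. Derivable facts, in order:
After 1 step:
- XT ≈ 7.8
After 2 steps:
- TB ≈ 17.41
- TZ ≈ 4.77
- ∠TXW = 14.86°
- ∠WTX = 135.14°
After 3 steps:
- TA ≈ 16.5
- ∠BTX = 26.54°
- ∠TBX = 18.46°
- ∠TZX = 125.22°
- ∠XTZ = 24.78°
After 4 steps:
- ∠ATB = 6.03°
- ∠BAT = 113.97°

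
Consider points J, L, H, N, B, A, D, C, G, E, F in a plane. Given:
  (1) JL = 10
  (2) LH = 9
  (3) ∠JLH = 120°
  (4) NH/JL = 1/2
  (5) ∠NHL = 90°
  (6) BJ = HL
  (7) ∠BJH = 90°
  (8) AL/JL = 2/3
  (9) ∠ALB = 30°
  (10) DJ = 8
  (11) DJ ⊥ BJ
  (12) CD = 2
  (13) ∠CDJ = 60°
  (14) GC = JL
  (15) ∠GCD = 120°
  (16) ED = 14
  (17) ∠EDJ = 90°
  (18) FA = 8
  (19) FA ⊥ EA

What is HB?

From the given relations: BJ = HL = 9.
Step 1: By the law of cosines on triangle JLH: JH² = 10² + 9² − 2·10·9·cos(120°) = 271, so JH ≈ 16.46.
Step 2: By the law of cosines on triangle HJB: HB² = 16.46² + 9² − 2·16.46·9·cos(90°) = 352, so HB = 4·√22.

Therefore, the length of HB = 4·√22.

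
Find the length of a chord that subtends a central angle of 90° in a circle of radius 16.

Drop a perpendicular from the center to the chord, bisecting both the chord and the central angle.
Each half-chord = r sin(θ/2) = 16 sin(45°).
The full chord = 2 × 16 × sin(45°) = 16*sqrt(2).

16*sqrt(2)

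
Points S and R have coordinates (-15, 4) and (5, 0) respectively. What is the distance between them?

d = sqrt((5 - -15)^2 + (0 - 4)^2)
d = sqrt(20^2 + -4^2)
d = sqrt(400 + 16)
d = sqrt(416) = 4*sqrt(26)

4*sqrt(26)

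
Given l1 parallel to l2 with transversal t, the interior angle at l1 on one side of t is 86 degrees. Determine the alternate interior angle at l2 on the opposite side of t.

Alternate interior angles are equal: 86 degrees.

86 degrees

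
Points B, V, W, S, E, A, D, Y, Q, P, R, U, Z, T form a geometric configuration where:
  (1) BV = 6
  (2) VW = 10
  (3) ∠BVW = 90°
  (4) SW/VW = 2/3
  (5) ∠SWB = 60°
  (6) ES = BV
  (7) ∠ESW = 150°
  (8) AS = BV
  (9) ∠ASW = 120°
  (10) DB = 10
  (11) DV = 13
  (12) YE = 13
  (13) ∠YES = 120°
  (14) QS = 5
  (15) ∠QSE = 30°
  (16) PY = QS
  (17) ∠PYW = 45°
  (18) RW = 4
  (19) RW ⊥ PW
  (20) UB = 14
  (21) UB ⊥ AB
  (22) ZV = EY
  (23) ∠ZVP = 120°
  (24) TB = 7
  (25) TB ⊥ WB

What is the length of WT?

Step 1: By the law of cosines on triangle BVW: BW² = 6² + 10² − 2·6·10·cos(90°) = 136, so BW = 2·√34.
Step 2: By the law of cosines on triangle WBT: WT² = (2·√34)² + 7² − 2·2·√34·7·cos(90°) = 185, so WT = √185.

Therefore, the length of WT = √185.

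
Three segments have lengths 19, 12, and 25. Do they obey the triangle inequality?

Sort the sides: 12, 19, 25.
It suffices to check that the sum of the two smallest exceeds the largest:
12 + 19 = 31 > 25. ✓
Yes, a valid triangle can be formed.

Yes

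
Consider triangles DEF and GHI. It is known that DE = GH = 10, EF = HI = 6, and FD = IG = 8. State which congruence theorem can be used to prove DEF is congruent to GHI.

The given information matches SSS: All three pairs of corresponding sides are equal (Side-Side-Side).

SSS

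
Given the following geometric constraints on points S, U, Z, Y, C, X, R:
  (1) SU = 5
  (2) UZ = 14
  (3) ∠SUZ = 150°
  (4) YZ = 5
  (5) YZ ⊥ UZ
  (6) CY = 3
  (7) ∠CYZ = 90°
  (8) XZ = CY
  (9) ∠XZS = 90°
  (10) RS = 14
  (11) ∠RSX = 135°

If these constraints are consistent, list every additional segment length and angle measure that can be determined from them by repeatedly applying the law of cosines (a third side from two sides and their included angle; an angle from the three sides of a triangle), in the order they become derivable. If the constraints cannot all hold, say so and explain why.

The constraints are consistent. Derivable facts, in order:
After 1 step:
- SZ ≈ 18.5
- UY ≈ 14.87
- ZC = √34
After 2 steps:
- SX ≈ 18.74
- ∠CZY = 30.96°
- ∠SZU = 7.77°
- ∠USZ = 22.23°
- ∠UYZ = 70.35°
- ∠YCZ = 59.04°
- ∠YUZ = 19.65°
After 3 steps:
- XR ≈ 30.3
- ∠SXZ = 80.79°
- ∠XSZ = 9.21°
After 4 steps:
- ∠RXS = 19.07°
- ∠SRX = 25.93°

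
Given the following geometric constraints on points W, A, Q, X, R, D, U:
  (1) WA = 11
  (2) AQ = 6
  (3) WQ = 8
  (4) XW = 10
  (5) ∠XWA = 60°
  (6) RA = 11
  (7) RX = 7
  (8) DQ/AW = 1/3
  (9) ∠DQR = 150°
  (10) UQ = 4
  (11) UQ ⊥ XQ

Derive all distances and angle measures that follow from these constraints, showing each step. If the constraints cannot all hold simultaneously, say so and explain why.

The constraints are consistent.

From the given relations:
  DQ = 1/3·AW = 1/3·11 ≈ 3.67

Step 1: From AW = 11, WX = 10, and ∠AWX = 60°, by the law of cosines:
  AX² = AW² + WX² - 2·AW·WX·cos(60°) = 121 + 100 - 110 = 111
  AX = √111

Step 2: From WA = 11, WQ = 8, AQ = 6, by the inverse law of cosines:
  cos(∠AWQ) = (WA² + WQ² - AQ²) / (2·WA·WQ)
  ∠AWQ = 32.16°

Step 3: From AQ = 6, AW = 11, QW = 8, by the inverse law of cosines:
  cos(∠QAW) = (AQ² + AW² - QW²) / (2·AQ·AW)
  ∠QAW = 45.21°

Step 4: From QA = 6, QW = 8, AW = 11, by the inverse law of cosines:
  cos(∠AQW) = (QA² + QW² - AW²) / (2·QA·QW)
  ∠AQW = 102.64°

Step 5: From AR = 11, AX = √111, RX = 7, by the inverse law of cosines:
  cos(∠RAX) = (AR² + AX² - RX²) / (2·AR·AX)
  ∠RAX = 37.86°

Step 6: From AW = 11, AX = √111, WX = 10, by the inverse law of cosines:
  cos(∠WAX) = (AW² + AX² - WX²) / (2·AW·AX)
  ∠WAX = 55.28°

Step 7: From XA = √111, XR = 7, AR = 11, by the inverse law of cosines:
  cos(∠AXR) = (XA² + XR² - AR²) / (2·XA·XR)
  ∠AXR = 74.67°

Step 8: From XA = √111, XW = 10, AW = 11, by the inverse law of cosines:
  cos(∠AXW) = (XA² + XW² - AW²) / (2·XA·XW)
  ∠AXW = 64.72°

Step 9: From RA = 11, RX = 7, AX = √111, by the inverse law of cosines:
  cos(∠ARX) = (RA² + RX² - AX²) / (2·RA·RX)
  ∠ARX = 67.47°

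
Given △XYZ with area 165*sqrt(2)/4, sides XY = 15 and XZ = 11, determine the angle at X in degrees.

sin(C) = 2 * 165*sqrt(2)/4 / (15 * 11) = sqrt(2)/2, so C = arcsin(sqrt(2)/2) = 45°.
Since sin(180° - C) = sin(C), the obtuse angle 135° gives the same area, so C = 45° or C = 135°.

45° or 135°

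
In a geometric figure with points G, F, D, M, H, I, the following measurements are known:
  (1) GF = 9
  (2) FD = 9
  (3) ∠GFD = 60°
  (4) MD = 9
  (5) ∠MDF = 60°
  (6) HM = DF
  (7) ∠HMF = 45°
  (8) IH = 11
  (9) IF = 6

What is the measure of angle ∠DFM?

Step 1: By the law of cosines on triangle FDM: FM² = 9² + 9² − 2·9·9·cos(60°) = 81, so FM = 9.
Step 2: By the inverse law of cosines on triangle DFM: cos(∠DFM) = (9² + 9² − 9²) / (2·9·9) = 81/162 = 0.5, so ∠DFM = 60°.

Therefore, the measure of angle ∠DFM = 60°.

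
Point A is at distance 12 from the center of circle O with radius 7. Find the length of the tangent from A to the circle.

Let T be the point of tangency. Then OT ⊥ AT (radius ⊥ tangent).
In right triangle OTA: OA² = OT² + AT²
12² = 7² + AT²
AT² = 95, AT = sqrt(95)

sqrt(95)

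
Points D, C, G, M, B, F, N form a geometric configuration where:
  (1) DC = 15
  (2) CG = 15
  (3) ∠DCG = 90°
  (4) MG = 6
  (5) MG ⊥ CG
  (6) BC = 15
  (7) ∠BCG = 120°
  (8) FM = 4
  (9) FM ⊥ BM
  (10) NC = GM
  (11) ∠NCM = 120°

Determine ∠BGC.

Step 1: By the law of cosines on triangle GCB: GB² = 15² + 15² − 2·15·15·cos(120°) = 675, so GB = 15·√3.
Step 2: By the inverse law of cosines on triangle BGC: cos(∠BGC) = ((15·√3)² + 15² − 15²) / (2·15·√3·15) = 675/779.42 = 0.866, so ∠BGC = 30°.

Therefore, the measure of angle ∠BGC = 30°.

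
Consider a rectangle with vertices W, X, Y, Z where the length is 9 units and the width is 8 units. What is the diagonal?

d = sqrt(9^2 + 8^2) = sqrt(145)

sqrt(145)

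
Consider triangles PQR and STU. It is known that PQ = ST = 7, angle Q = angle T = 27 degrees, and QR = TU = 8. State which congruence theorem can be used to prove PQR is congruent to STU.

The given information matches SAS: Two pairs of corresponding sides and the included angle are equal (Side-Angle-Side).

SAS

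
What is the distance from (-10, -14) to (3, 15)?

d = sqrt((3 - -10)^2 + (15 - -14)^2)
d = sqrt(13^2 + 29^2)
d = sqrt(169 + 841)
d = sqrt(1010)

sqrt(1010)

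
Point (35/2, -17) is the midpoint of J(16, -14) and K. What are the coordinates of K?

Using the midpoint formula: M = ((x1 + x2)/2, (y1 + y2)/2)
We know M = (35/2, -17) and J = (16, -14)
For x: 35/2 = (16 + x2)/2, so x2 = 2*35/2 - 16 = 19
For y: -17 = (-14 + y2)/2, so y2 = 2*-17 - -14 = -20
K = (19, -20)

(19, -20)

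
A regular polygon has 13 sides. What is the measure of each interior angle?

Each interior angle of a regular n-gon is (n - 2) * 180 / n.
For n = 13: (13 - 2) * 180 / 13 = 1980/13 = 1980/13 degrees.

1980/13 degrees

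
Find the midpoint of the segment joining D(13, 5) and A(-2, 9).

M = ((x₁ + x₂)/2, (y₁ + y₂)/2)
= ((13 + -2)/2, (5 + 9)/2)
= (11/2, 14/2) = (11/2, 7)

(11/2, 7)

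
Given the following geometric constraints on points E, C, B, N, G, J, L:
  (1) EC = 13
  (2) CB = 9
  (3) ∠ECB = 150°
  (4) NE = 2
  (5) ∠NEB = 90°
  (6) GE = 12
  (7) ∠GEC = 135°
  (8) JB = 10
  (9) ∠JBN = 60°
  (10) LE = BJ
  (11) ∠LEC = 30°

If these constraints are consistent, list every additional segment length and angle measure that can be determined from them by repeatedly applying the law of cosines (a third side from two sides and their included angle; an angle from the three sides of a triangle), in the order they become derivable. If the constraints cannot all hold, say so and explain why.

The constraints are consistent. Derivable facts, in order:
After 1 step:
- CG ≈ 23.1
- CL ≈ 6.62
- EB ≈ 21.28
After 2 steps:
- BN ≈ 21.37
- ∠BEC = 12.21°
- ∠CBE = 17.79°
- ∠CGE = 23.45°
- ∠CLE = 100.96°
- ∠ECG = 21.55°
- ∠ECL = 49.04°
After 3 steps:
- NJ ≈ 18.52
- ∠BNE = 84.63°
- ∠EBN = 5.37°
After 4 steps:
- ∠BJN = 92.12°
- ∠BNJ = 27.88°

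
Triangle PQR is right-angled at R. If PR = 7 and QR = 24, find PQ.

PQ = sqrt(7^2 + 24^2) = sqrt(625) = 25

25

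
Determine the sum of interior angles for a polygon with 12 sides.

The sum of interior angles of an n-sided polygon is (n - 2) * 180.
For n = 12: (12 - 2) * 180 = 10 * 180 = 1800 degrees.

1800 degrees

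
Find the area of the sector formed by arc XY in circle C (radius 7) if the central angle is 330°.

Sector area = πr² × θ/360
= π × 7² × 11/12
= π × 49 × 11/12
= 539*pi/12

539*pi/12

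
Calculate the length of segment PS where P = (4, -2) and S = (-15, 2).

d = sqrt((-19)^2 + (4)^2) = sqrt(377)

sqrt(377)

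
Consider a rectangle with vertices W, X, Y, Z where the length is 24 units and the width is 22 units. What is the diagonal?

A rectangle's diagonal splits it into two right triangles, with the diagonal as the hypotenuse.
By the Pythagorean theorem, d^2 = 24^2 + 22^2 = 1060.
Therefore d = sqrt(1060) = 2*sqrt(265).

2*sqrt(265)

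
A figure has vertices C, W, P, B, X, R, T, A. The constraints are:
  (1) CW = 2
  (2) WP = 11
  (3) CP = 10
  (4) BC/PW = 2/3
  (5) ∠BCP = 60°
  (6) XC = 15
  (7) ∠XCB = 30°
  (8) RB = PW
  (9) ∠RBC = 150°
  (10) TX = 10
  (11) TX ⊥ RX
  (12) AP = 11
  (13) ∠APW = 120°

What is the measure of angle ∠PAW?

Step 1: By the law of cosines on triangle APW: AW² = 11² + 11² − 2·11·11·cos(120°) = 363, so AW = 11·√3.
Step 2: By the inverse law of cosines on triangle PAW: cos(∠PAW) = (11² + (11·√3)² − 11²) / (2·11·11·√3) = 363/419.16 = 0.866, so ∠PAW = 30°.

Therefore, the measure of angle ∠PAW = 30°.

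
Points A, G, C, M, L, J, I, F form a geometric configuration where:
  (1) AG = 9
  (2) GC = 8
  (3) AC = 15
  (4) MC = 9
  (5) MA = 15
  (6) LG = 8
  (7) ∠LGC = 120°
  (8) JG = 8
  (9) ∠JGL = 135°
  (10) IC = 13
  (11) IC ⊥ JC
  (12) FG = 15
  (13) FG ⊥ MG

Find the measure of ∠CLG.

Step 1: By the law of cosines on triangle LGC: LC² = 8² + 8² − 2·8·8·cos(120°) = 192, so LC = 8·√3.
Step 2: By the inverse law of cosines on triangle CLG: cos(∠CLG) = ((8·√3)² + 8² − 8²) / (2·8·√3·8) = 192/221.7 = 0.866, so ∠CLG = 30°.

Therefore, the measure of angle ∠CLG = 30°.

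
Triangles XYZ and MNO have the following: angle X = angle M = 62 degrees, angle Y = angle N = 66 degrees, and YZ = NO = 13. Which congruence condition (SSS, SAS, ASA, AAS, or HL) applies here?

Consider the given information: angle X = angle M = 62 degrees, angle Y = angle N = 66 degrees, and YZ = NO = 13
This is not SAS or ASA: SAS requires two sides and the included angle between them. ASA requires two angles and the side between them.
The correct criterion is AAS. Two pairs of corresponding angles and a non-included side are equal (Angle-Angle-Side).

AAS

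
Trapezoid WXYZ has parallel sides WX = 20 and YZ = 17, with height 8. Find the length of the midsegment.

midsegment = (20 + 17) / 2 = 37 / 2 = 37/2

37/2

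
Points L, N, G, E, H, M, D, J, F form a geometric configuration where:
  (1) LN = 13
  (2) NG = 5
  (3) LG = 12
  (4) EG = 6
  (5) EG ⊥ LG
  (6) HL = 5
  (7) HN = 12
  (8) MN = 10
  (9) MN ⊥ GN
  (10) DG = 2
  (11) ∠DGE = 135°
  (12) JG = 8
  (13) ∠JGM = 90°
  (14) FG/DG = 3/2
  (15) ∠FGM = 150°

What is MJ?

Step 1: By the law of cosines on triangle GNM: GM² = 5² + 10² − 2·5·10·cos(90°) = 125, so GM = 5·√5.
Step 2: By the law of cosines on triangle MGJ: MJ² = (5·√5)² + 8² − 2·5·√5·8·cos(90°) = 189, so MJ = 3·√21.

Therefore, the length of MJ = 3·√21.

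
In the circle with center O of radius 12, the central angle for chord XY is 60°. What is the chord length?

Drop a perpendicular from the center to the chord, bisecting both the chord and the central angle.
Each half-chord = r sin(θ/2) = 12 sin(30°).
The full chord = 2 × 12 × sin(30°) = 12.

12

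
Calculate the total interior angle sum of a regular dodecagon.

The sum of interior angles of an n-sided polygon is (n - 2) * 180.
For n = 12: (12 - 2) * 180 = 10 * 180 = 1800 degrees.

1800 degrees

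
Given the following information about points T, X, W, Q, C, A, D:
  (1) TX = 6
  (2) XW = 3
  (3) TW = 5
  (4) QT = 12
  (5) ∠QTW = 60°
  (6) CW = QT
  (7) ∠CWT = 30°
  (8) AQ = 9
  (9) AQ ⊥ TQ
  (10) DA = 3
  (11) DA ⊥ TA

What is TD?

Step 1: By the law of cosines on triangle AQT: AT² = 9² + 12² − 2·9·12·cos(90°) = 225, so AT = 15.
Step 2: By the law of cosines on triangle TAD: TD² = 15² + 3² − 2·15·3·cos(90°) = 234, so TD = 3·√26.

Therefore, the length of TD = 3·√26.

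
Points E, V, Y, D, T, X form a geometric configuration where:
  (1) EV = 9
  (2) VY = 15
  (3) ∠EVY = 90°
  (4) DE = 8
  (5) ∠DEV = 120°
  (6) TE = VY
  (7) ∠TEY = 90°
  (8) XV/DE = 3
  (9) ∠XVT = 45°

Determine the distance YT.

From the given relations: TE = VY = 15.
Step 1: By the law of cosines on triangle EVY: EY² = 9² + 15² − 2·9·15·cos(90°) = 306, so EY = 3·√34.
Step 2: By the law of cosines on triangle YET: YT² = (3·√34)² + 15² − 2·3·√34·15·cos(90°) = 531, so YT = 3·√59.

Therefore, the length of YT = 3·√59.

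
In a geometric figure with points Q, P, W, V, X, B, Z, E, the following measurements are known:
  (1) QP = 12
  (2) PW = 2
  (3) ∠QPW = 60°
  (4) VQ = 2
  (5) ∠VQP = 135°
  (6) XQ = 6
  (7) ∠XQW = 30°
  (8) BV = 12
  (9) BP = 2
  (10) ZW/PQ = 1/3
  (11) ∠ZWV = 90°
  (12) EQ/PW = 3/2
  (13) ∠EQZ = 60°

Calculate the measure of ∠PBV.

Step 1: By the law of cosines on triangle PQV: PV² = 12² + 2² − 2·12·2·cos(135°) = 181.94, so PV ≈ 13.49.
Step 2: By the inverse law of cosines on triangle PBV: cos(∠PBV) = (2² + 12² − 13.49²) / (2·2·12) = -33.94/48 = -0.7071, so ∠PBV = 135°.

Therefore, the measure of angle ∠PBV = 135°.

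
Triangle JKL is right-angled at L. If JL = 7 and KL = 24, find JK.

JK = sqrt(7^2 + 24^2) = sqrt(625) = 25

25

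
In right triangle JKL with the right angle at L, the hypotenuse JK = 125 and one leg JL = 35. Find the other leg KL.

KL = sqrt(125^2 - 35^2) = sqrt(14400) = 120

120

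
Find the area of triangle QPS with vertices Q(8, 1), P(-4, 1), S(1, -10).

The Shoelace formula computes the area from vertex coordinates by summing cross products.
For vertices (8,1), (-4,1), (1,-10):
Signed sum = 8*1 - -4*1 + -4*-10 - 1*1 + 1*1 - 8*-10
= 12 + 39 + 81 = 132
Area = (1/2)|132| = 66.

66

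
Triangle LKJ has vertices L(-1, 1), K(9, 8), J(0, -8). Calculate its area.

The Shoelace formula computes the area from vertex coordinates by summing cross products.
For vertices (-1,1), (9,8), (0,-8):
Signed sum = -1*8 - 9*1 + 9*-8 - 0*8 + 0*1 - -1*-8
= -17 + -72 + -8 = -97
Area = (1/2)|-97| = 97/2.

97/2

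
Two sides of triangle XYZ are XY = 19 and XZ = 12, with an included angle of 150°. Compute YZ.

By the law of cosines: YZ^2 = XY^2 + XZ^2 - 2*XY*XZ*cos(X)
YZ^2 = 19^2 + 12^2 - 2*19*12*cos(150°)
YZ^2 = 361 + 144 - 456*(-sqrt(3)/2)
YZ^2 = 228*sqrt(3) + 505
YZ = sqrt(228*sqrt(3) + 505)

sqrt(228*sqrt(3) + 505)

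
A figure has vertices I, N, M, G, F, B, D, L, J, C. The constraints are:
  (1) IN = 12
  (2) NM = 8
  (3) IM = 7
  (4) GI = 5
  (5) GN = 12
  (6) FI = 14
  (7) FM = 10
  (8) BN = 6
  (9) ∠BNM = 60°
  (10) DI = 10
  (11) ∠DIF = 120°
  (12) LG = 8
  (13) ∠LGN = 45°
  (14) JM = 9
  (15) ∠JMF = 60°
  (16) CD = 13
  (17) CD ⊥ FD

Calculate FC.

Step 1: By the law of cosines on triangle FID: FD² = 14² + 10² − 2·14·10·cos(120°) = 436, so FD = 2·√109.
Step 2: By the law of cosines on triangle FDC: FC² = (2·√109)² + 13² − 2·2·√109·13·cos(90°) = 605, so FC = 11·√5.

Therefore, the length of FC = 11·√5.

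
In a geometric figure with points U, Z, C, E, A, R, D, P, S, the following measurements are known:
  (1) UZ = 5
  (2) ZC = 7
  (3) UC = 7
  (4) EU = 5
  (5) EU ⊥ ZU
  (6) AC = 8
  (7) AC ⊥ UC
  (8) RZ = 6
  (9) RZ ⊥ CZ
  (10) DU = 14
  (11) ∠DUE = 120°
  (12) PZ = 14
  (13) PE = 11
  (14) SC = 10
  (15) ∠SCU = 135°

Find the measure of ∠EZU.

Step 1: By the law of cosines on triangle ZUE: ZE² = 5² + 5² − 2·5·5·cos(90°) = 50, so ZE = 5·√2.
Step 2: By the inverse law of cosines on triangle EZU: cos(∠EZU) = ((5·√2)² + 5² − 5²) / (2·5·√2·5) = 50/70.71 = 0.7071, so ∠EZU = 45°.

Therefore, the measure of angle ∠EZU = 45°.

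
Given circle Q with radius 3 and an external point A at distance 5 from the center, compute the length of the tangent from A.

tangent = √(d² - r²) = √(5² - 3²) = √(25 - 9) = √16 = 4

4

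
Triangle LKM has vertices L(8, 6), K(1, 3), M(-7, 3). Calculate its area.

Using the Shoelace formula for a triangle:
Area = (1/2)|x0(y1 - y2) + x1(y2 - y0) + x2(y0 - y1)|
Area = (1/2)|8(3 - 3) + 1(3 - 6) + -7(6 - 3)|
Area = (1/2)|0 + -3 + -21|
Area = (1/2)|-24|
Area = (1/2)(24)
Area = 12

12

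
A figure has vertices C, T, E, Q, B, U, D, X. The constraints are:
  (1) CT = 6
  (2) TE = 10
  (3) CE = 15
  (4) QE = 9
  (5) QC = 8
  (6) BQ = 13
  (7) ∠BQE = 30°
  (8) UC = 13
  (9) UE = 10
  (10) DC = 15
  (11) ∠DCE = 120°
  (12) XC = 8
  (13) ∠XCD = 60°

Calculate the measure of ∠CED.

Step 1: By the law of cosines on triangle ECD: ED² = 15² + 15² − 2·15·15·cos(120°) = 675, so ED = 15·√3.
Step 2: By the inverse law of cosines on triangle CED: cos(∠CED) = (15² + (15·√3)² − 15²) / (2·15·15·√3) = 675/779.42 = 0.866, so ∠CED = 30°.

Therefore, the measure of angle ∠CED = 30°.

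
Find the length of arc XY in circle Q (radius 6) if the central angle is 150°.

Arc length = 2πr × θ/360
= 2π × 6 × 5/12
= 5*pi

5*pi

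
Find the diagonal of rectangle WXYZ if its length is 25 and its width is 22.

Using the Pythagorean theorem:
d² = 25² + 22² = 625 + 484 = 1109
d = sqrt(1109)

sqrt(1109)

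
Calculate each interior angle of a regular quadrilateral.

Each interior angle of a regular n-gon is (n - 2) * 180 / n.
For n = 4: (4 - 2) * 180 / 4 = 360/4 = 90 degrees.

90 degrees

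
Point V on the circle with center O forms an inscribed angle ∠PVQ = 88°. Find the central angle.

The inscribed angle theorem states that a central angle is always twice any inscribed angle that subtends the same arc.
Since the inscribed angle is 88°, the central angle = 2 × 88° = 176°.

176°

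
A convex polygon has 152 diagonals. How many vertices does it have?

Using d = n(n - 3)/2, we solve 152 = n(n - 3)/2.
So n(n - 3) = 304.
Testing n = 19: 19 * 16 = 304 = 304. Correct.
The polygon has 19 sides.

19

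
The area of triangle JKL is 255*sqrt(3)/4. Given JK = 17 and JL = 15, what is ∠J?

Area = (1/2) * a * b * sin(C)
sin(C) = 2 * Area / (a * b)
sin(C) = 2 * 255*sqrt(3)/4 / (17 * 15)
sin(C) = sqrt(3)/2
C = arcsin(sqrt(3)/2) = 60°
Since sin(180° - C) = sin(C), the obtuse angle 120° gives the same area, so C = 60° or C = 120°.

60° or 120°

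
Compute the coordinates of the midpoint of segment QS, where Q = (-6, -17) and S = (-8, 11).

The midpoint is the point halfway along the segment.
Move half the horizontal distance: -6 + (-8 - -6)/2 = -6 + -2/2 = -7
Move half the vertical distance: -17 + (11 - -17)/2 = -17 + 28/2 = -3
Midpoint = (-7, -3)

(-7, -3)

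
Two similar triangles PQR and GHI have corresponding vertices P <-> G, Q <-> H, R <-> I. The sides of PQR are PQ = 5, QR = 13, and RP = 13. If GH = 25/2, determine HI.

Similar triangles have proportional sides. Setting up the proportion:
GH / PQ = HI / QR
25/2 / 5 = HI / 13
HI = 13 * 25/2 / 5 = 65/2.

65/2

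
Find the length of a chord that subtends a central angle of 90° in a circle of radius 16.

Drop a perpendicular from the center to the chord, bisecting both the chord and the central angle.
Each half-chord = r sin(θ/2) = 16 sin(45°).
The full chord = 2 × 16 × sin(45°) = 16*sqrt(2).

16*sqrt(2)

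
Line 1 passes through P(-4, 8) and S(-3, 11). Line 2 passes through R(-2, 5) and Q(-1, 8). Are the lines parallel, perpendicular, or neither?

Slope of line 1: m1 = (11 - 8)/(-3 - -4) = 3/1 = 3
Slope of line 2: m2 = (8 - 5)/(-1 - -2) = 3/1 = 3
Since m1 = m2 = 3, the lines are parallel.

Parallel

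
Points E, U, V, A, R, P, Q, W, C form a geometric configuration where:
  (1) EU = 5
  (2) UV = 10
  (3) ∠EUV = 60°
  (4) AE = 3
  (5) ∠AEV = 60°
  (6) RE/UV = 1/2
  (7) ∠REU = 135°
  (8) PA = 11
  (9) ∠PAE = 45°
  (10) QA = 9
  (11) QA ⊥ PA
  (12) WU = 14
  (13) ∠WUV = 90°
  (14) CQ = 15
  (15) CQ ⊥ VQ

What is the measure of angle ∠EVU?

Step 1: By the law of cosines on triangle VUE: VE² = 10² + 5² − 2·10·5·cos(60°) = 75, so VE = 5·√3.
Step 2: By the inverse law of cosines on triangle EVU: cos(∠EVU) = ((5·√3)² + 10² − 5²) / (2·5·√3·10) = 150/173.21 = 0.866, so ∠EVU = 30°.

Therefore, the measure of angle ∠EVU = 30°.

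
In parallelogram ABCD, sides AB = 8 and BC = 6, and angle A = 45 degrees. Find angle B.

Consecutive angles are supplementary: angle B = 180 - 45 = 135 degrees.

135 degrees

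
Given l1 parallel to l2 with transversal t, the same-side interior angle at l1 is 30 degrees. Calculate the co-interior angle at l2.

Co-interior (same-side interior) angles are between the parallel lines on the same side of the transversal.
Unlike corresponding or alternate interior angles, they are supplementary rather than equal.
So the angle = 180 - 30 = 150 degrees.

150 degrees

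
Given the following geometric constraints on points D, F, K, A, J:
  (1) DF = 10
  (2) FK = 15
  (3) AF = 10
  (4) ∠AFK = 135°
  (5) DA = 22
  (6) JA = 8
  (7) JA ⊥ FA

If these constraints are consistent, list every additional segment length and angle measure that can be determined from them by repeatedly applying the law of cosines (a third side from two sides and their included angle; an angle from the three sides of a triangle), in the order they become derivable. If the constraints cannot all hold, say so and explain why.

These constraints are not satisfiable: by the triangle inequality in triangle FDA, (1) DF = 10 and (3) AF = 10 force DA ≤ 10 + 10 = 20, but (5) says DA = 22. No planar figure meets all of them, so nothing further can be derived.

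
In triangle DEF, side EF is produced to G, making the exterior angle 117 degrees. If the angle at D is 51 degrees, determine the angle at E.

By the exterior angle theorem: exterior angle = sum of remote interior angles.
117 = 51 + angle E
angle E = 117 - 51 = 66 degrees

66 degrees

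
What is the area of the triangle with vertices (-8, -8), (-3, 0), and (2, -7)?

The Shoelace formula computes the area from vertex coordinates by summing cross products.
For vertices (-8,-8), (-3,0), (2,-7):
Signed sum = -8*0 - -3*-8 + -3*-7 - 2*0 + 2*-8 - -8*-7
= -24 + 21 + -72 = -75
Area = (1/2)|-75| = 75/2.

75/2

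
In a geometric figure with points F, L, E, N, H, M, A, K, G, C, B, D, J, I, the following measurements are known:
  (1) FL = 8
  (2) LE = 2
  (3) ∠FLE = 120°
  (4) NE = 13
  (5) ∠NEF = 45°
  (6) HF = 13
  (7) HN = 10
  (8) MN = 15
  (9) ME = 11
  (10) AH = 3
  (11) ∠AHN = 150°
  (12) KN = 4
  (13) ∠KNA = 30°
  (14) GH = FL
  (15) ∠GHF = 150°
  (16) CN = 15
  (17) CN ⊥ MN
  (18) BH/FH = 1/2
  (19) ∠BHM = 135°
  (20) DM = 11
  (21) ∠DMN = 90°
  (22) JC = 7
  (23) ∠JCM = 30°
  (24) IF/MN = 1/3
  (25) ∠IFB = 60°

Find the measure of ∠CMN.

Step 1: By the law of cosines on triangle MNC: MC² = 15² + 15² − 2·15·15·cos(90°) = 450, so MC = 15·√2.
Step 2: By the inverse law of cosines on triangle CMN: cos(∠CMN) = ((15·√2)² + 15² − 15²) / (2·15·√2·15) = 450/636.4 = 0.7071, so ∠CMN = 45°.

Therefore, the measure of angle ∠CMN = 45°.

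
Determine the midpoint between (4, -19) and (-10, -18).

The midpoint is the average of the coordinates:
x: (4 + -10)/2 = -3
y: (-19 + -18)/2 = -37/2
Midpoint = (-3, -37/2)

(-3, -37/2)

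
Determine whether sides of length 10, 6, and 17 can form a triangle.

No.
The triangle inequality is violated: 10 + 6 = 16 ≤ 17.
These lengths cannot form a triangle.

No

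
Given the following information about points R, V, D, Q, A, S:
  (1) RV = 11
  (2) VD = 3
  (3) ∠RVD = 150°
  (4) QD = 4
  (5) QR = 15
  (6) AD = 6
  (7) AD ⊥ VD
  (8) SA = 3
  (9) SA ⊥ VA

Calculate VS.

Step 1: By the law of cosines on triangle VDA: VA² = 3² + 6² − 2·3·6·cos(90°) = 45, so VA = 3·√5.
Step 2: By the law of cosines on triangle VAS: VS² = (3·√5)² + 3² − 2·3·√5·3·cos(90°) = 54, so VS = 3·√6.

Therefore, the length of VS = 3·√6.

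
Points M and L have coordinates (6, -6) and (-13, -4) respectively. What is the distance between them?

d = sqrt((-19)^2 + (2)^2) = sqrt(365)

sqrt(365)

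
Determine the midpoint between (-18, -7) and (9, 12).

The midpoint is the average of the coordinates:
x: (-18 + 9)/2 = -9/2
y: (-7 + 12)/2 = 5/2
Midpoint = (-9/2, 5/2)

(-9/2, 5/2)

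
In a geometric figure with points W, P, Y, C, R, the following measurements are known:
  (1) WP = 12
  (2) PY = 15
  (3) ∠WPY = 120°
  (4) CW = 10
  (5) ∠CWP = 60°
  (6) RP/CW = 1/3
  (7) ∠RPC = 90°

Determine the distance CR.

From the given relations: RP = 1/3·CW = 1/3·10 ≈ 3.33.
Step 1: By the law of cosines on triangle CWP: CP² = 10² + 12² − 2·10·12·cos(60°) = 124, so CP = 2·√31.
Step 2: By the law of cosines on triangle CPR: CR² = (2·√31)² + 3.33² − 2·2·√31·3.33·cos(90°) = 135.11, so CR = 8/3·√19.

Therefore, the length of CR = 8/3·√19.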